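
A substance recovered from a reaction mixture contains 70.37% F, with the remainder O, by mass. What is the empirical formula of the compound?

Assume 100 g: 70.37 g F, 29.63 g O.
n(F) = 70.37/19.00 = 3.704, n(O) = 29.63/16.00 = 1.852
Ratios (÷ 1.852): F 2.000, O 1.000
≈ 2:1 → F2O

F2O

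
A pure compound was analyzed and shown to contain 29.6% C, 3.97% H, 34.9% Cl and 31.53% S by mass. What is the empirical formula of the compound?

Assume 100 g: 29.6 g C, 3.97 g H, 34.9 g Cl, 31.53 g S.
Moles — C: 29.6 / 12.01 = 2.465 mol; H: 3.97 / 1.008 = 3.938 mol; Cl: 34.9 / 35.45 = 0.9845 mol; S: 31.53 / 32.07 = 0.9832 mol
Divide by the smallest (0.9832 mol S): C 2.507, H 4.006, Cl 1.001, S 1.000
Scaling by 2: C 5.01, H 8.01, Cl 2.00, S 2.00 → C5H8Cl2S2

C5H8Cl2S2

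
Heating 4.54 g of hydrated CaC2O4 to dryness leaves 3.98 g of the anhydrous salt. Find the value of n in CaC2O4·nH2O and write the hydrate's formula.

Mass of water lost = 4.54 − 3.98 = 0.56 g → 0.56 / 18.02 = 0.03108 mol H2O
Molar mass of CaC2O4 = 128.10 g/mol → mol CaC2O4 = 3.98 / 128.10 = 0.03107
n = 0.03108 / 0.03107 = 1.00 ≈ 1 → CaC2O4·H2O

CaC2O4·H2O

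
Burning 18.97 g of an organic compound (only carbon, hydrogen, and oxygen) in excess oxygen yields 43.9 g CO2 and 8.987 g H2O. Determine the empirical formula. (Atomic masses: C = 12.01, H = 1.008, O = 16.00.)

mol C = 43.9 / 44.01 = 0.9975; mass C = 0.9975 × 12.01 = 11.98 g
mol H = 2 × (8.987 / 18.02) = 0.9974; mass H = 0.9974 × 1.008 = 1.005 g
mass O = 18.97 − (12.99) = 5.985 g → mol O = 0.3740
Smallest is O at 0.374 mol; normalising gives C 2.667, H 2.667, O 1.000
×3: C 8.00, H 8.00, O 3.00 → C8H8O3

C8H8O3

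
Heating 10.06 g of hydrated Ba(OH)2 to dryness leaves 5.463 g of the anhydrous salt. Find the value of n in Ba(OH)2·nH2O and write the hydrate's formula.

Ba(OH)2·8H2O

Mass of water lost = 10.06 − 5.463 = 4.597 g → 4.597 / 18.02 = 0.2551 mol H2O
Molar mass of Ba(OH)2 = 171.35 g/mol → mol Ba(OH)2 = 5.463 / 171.35 = 0.03188
n = 0.2551 / 0.03188 = 8.00 ≈ 8 → Ba(OH)2·8H2O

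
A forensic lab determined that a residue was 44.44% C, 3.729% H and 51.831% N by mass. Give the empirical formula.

CHN

Assume 100 g: 44.44 g C, 3.729 g H, 51.831 g N.
Moles — C: 44.44 / 12.01 = 3.7 mol; H: 3.729 / 1.008 = 3.699 mol; N: 51.831 / 14.01 = 3.7 mol
Ratios (÷ 3.699): C 1.000, H 1.000, N 1.000
≈ 1:1:1 → CHN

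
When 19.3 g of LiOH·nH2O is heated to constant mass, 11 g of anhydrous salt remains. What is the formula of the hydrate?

LiOH·H2O

Mass of water lost = 19.3 − 11 = 8.3 g → 8.3 / 18.02 = 0.4606 mol H2O
Molar mass of LiOH = 23.95 g/mol → mol LiOH = 11 / 23.95 = 0.4593
n = 0.4606 / 0.4593 = 1.00 ≈ 1 → LiOH·H2O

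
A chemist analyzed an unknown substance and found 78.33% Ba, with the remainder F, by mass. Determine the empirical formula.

BaF2

Assume 100 g: 78.33 g Ba, 21.67 g F.
Ba: 78.33 g ÷ 137.33 g/mol = 0.5704 mol
F: 21.67 g ÷ 19.00 g/mol = 1.141 mol
Smallest is Ba at 0.5704 mol; normalising gives Ba 1.000, F 2.000
→ BaF2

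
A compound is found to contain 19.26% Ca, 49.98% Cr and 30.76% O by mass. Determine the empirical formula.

Assume 100 g: 19.26 g Ca, 49.98 g Cr, 30.76 g O.
Ca: 19.26 g ÷ 40.08 g/mol = 0.4805 mol
Cr: 49.98 g ÷ 52.00 g/mol = 0.9612 mol
O: 30.76 g ÷ 16.00 g/mol = 1.923 mol
Smallest is Ca at 0.4805 mol; normalising gives Ca 1.000, Cr 2.000, O 4.001
≈ 1:2:4 → CaCr2O4

CaCr2O4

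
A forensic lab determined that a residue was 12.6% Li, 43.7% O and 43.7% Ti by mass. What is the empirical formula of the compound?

Assume 100 g: 12.6 g Li, 43.7 g O, 43.7 g Ti.
Moles — Li: 12.6 / 6.94 = 1.816 mol; O: 43.7 / 16.00 = 2.731 mol; Ti: 43.7 / 47.87 = 0.9129 mol
Ratios (÷ 0.9129): Li 1.989, O 2.992, Ti 1.000
≈ 2:3:1 → Li2O3Ti

Li2O3Ti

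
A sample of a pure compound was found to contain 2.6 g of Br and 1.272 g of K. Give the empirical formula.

Moles — Br: 2.6 / 79.90 = 0.03254 mol; K: 1.272 / 39.10 = 0.03253 mol
Smallest is K at 0.03253 mol; normalising gives Br 1.000, K 1.000
Ratio ≈ 1:1, so the empirical formula is BrK

BrK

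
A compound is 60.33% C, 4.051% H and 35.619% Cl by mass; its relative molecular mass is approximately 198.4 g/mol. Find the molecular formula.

Assume 100 g: 60.33 g C, 4.051 g H, 35.619 g Cl.
C: 60.33 g ÷ 12.01 g/mol = 5.023 mol
H: 4.051 g ÷ 1.008 g/mol = 4.019 mol
Cl: 35.619 g ÷ 35.45 g/mol = 1.005 mol
Smallest is Cl at 1.005 mol; normalising gives C 4.999, H 4.000, Cl 1.000
≈ 5:4:1 → C5H4Cl
Empirical-formula mass = 99.53 g/mol
n = 198.4 / 99.53 = 1.99 ≈ 2
Molecular formula = (C5H4Cl)×2 = C10H8Cl2

C10H8Cl2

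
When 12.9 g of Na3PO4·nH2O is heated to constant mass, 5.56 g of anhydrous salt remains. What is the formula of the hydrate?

Mass of water lost = 12.9 − 5.56 = 7.34 g → 7.34 / 18.02 = 0.4073 mol H2O
Molar mass of Na3PO4 = 163.94 g/mol → mol Na3PO4 = 5.56 / 163.94 = 0.03391
n = 0.4073 / 0.03391 = 12.01 ≈ 12 → Na3PO4·12H2O

Na3PO4·12H2O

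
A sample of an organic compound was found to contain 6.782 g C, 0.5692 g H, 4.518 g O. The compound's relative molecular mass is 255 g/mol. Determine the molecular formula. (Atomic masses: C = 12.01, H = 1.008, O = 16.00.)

C12H12O6

Moles — C: 6.782 / 12.01 = 0.5647 mol; H: 0.5692 / 1.008 = 0.5647 mol; O: 4.518 / 16.00 = 0.2824 mol
Ratios (÷ 0.2824): C 2.000, H 2.000, O 1.000
Ratio ≈ 2:2:1, so the empirical formula is C2H2O
Empirical-formula mass = 42.04 g/mol
n = 255 / 42.04 = 6.07 ≈ 6
Molecular formula = (C2H2O)×6 = C12H12O6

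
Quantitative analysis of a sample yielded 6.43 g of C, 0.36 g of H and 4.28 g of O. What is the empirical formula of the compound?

n(C) = 6.43/12.01 = 0.5354, n(H) = 0.36/1.008 = 0.3571, n(O) = 4.28/16.00 = 0.2675
Ratios (÷ 0.2675): C 2.001, H 1.335, O 1.000
Scaling by 3: C 6.00, H 4.01, O 3.00 → C6H4O3

C6H4O3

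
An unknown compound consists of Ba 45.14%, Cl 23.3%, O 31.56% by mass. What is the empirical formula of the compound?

Assume 100 g: 45.14 g Ba, 23.3 g Cl, 31.56 g O.
Moles — Ba: 45.14 / 137.33 = 0.3287 mol; Cl: 23.3 / 35.45 = 0.6573 mol; O: 31.56 / 16.00 = 1.972 mol
Divide by the smallest (0.3287 mol Ba): Ba 1.000, Cl 2.000, O 6.001
Ratio ≈ 1:2:6, so the empirical formula is BaCl2O6

BaCl2O6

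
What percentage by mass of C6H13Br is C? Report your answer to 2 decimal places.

43.66%

Molar mass = 6(12.01) + 13(1.008) + 1(79.90) = 165.064 g/mol
Mass of C per mole = 6 × 12.01 = 72.060 g
% C = 72.060 / 165.064 × 100 = 43.66%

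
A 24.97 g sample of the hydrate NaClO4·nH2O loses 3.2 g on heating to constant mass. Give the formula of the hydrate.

Mass of anhydrous NaClO4 = 24.97 − 3.2 = 21.77 g
mol H2O = 3.2 / 18.02 = 0.1776
Molar mass of NaClO4 = 122.44 g/mol → mol NaClO4 = 21.77 / 122.44 = 0.1778
n = 0.1776 / 0.1778 = 1.00 ≈ 1 → NaClO4·H2O

NaClO4·H2O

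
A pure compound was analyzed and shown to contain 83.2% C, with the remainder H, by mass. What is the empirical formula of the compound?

C5H12

Assume 100 g: 83.2 g C, 16.8 g H.
n(C) = 83.2/12.01 = 6.928, n(H) = 16.8/1.008 = 16.67
Smallest is C at 6.928 mol; normalising gives C 1.000, H 2.406
Multiply by 5: C 5.00, H 12.03 → C5H12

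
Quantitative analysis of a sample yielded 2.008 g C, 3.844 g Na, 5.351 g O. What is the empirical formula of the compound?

C: 2.008 g ÷ 12.01 g/mol = 0.1672 mol
Na: 3.844 g ÷ 22.99 g/mol = 0.1672 mol
O: 5.351 g ÷ 16.00 g/mol = 0.3344 mol
Divide by the smallest (0.1672 mol C): C 1.000, Na 1.000, O 2.000
Ratio ≈ 1:1:2, so the empirical formula is CNaO2

CNaO2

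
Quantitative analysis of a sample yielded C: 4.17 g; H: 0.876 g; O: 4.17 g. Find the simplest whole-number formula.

C: 4.17 g ÷ 12.01 g/mol = 0.3472 mol
H: 0.876 g ÷ 1.008 g/mol = 0.869 mol
O: 4.17 g ÷ 16.00 g/mol = 0.2606 mol
Smallest is O at 0.2606 mol; normalising gives C 1.332, H 3.334, O 1.000
×3: C 4.00, H 10.00, O 3.00 → C4H10O3

C4H10O3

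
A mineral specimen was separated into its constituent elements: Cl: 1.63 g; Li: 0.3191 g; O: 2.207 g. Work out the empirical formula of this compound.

ClLiO3

n(Cl) = 1.63/35.45 = 0.04598, n(Li) = 0.3191/6.94 = 0.04598, n(O) = 2.207/16.00 = 0.1379
Smallest is Li at 0.04598 mol; normalising gives Cl 1.000, Li 1.000, O 3.000
→ ClLiO3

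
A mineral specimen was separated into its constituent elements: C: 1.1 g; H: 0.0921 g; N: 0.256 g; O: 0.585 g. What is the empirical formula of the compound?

C5H5NO2

Moles — C: 1.1 / 12.01 = 0.09159 mol; H: 0.0921 / 1.008 = 0.09137 mol; N: 0.256 / 14.01 = 0.01827 mol; O: 0.585 / 16.00 = 0.03656 mol
Ratios (÷ 0.01827): C 5.012, H 5.000, N 1.000, O 2.001
→ C5H5NO2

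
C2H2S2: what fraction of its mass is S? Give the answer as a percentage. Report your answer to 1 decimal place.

Molar mass = 2(12.01) + 2(1.008) + 2(32.07) = 90.176 g/mol
Mass of S per mole = 2 × 32.07 = 64.140 g
% S = 64.140 / 90.176 × 100 = 71.1%

71.1%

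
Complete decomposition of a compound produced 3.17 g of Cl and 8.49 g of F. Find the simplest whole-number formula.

Cl: 3.17 g ÷ 35.45 g/mol = 0.08942 mol
F: 8.49 g ÷ 19.00 g/mol = 0.4468 mol
Ratios (÷ 0.08942): Cl 1.000, F 4.997
Ratio ≈ 1:5, so the empirical formula is ClF5

ClF5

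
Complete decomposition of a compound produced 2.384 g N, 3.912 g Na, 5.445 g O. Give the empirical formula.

N: 2.384 g ÷ 14.01 g/mol = 0.1702 mol
Na: 3.912 g ÷ 22.99 g/mol = 0.1702 mol
O: 5.445 g ÷ 16.00 g/mol = 0.3403 mol
Smallest is Na at 0.1702 mol; normalising gives N 1.000, Na 1.000, O 2.000
→ NNaO2

NNaO2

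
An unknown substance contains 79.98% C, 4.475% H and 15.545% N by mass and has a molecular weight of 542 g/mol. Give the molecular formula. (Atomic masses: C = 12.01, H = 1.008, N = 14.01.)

C36H24N6

Assume 100 g: 79.98 g C, 4.475 g H, 15.545 g N.
C: 79.98 g ÷ 12.01 g/mol = 6.659 mol
H: 4.475 g ÷ 1.008 g/mol = 4.439 mol
N: 15.545 g ÷ 14.01 g/mol = 1.11 mol
Ratios (÷ 1.11): C 6.002, H 4.001, N 1.000
≈ 6:4:1 → C6H4N
Empirical-formula mass = 90.10 g/mol
n = 542 / 90.10 = 6.02 ≈ 6
Molecular formula = (C6H4N)×6 = C36H24N6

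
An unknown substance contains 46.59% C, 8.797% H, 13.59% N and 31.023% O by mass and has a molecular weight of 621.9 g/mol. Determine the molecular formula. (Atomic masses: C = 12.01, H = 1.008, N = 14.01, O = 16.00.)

C24H54N6O12

Assume 100 g: 46.59 g C, 8.797 g H, 13.59 g N, 31.023 g O.
C: 46.59 g ÷ 12.01 g/mol = 3.879 mol
H: 8.797 g ÷ 1.008 g/mol = 8.727 mol
N: 13.59 g ÷ 14.01 g/mol = 0.97 mol
O: 31.023 g ÷ 16.00 g/mol = 1.939 mol
Divide by the smallest (0.97 mol N): C 3.999, H 8.997, N 1.000, O 1.999
Ratio ≈ 4:9:1:2, so the empirical formula is C4H9NO2
Empirical-formula mass = 103.12 g/mol
n = 621.9 / 103.12 = 6.03 ≈ 6
Molecular formula = (C4H9NO2)×6 = C24H54N6O12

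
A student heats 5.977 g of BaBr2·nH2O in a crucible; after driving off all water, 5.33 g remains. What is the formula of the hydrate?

BaBr2·2H2O

Mass of water lost = 5.977 − 5.33 = 0.647 g → 0.647 / 18.02 = 0.0359 mol H2O
Molar mass of BaBr2 = 297.13 g/mol → mol BaBr2 = 5.33 / 297.13 = 0.01794
n = 0.0359 / 0.01794 = 2.00 ≈ 2 → BaBr2·2H2O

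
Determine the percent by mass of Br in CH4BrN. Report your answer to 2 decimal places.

72.67%

Molar mass = 1(12.01) + 4(1.008) + 1(79.90) + 1(14.01) = 109.952 g/mol
Mass of Br per mole = 1 × 79.90 = 79.900 g
% Br = 79.900 / 109.952 × 100 = 72.67%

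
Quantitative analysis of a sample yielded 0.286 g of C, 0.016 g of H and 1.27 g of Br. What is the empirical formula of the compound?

C3H2Br2

Moles — C: 0.286 / 12.01 = 0.02381 mol; H: 0.016 / 1.008 = 0.01587 mol; Br: 1.27 / 79.90 = 0.01589 mol
Divide by the smallest (0.01587 mol H): C 1.500, H 1.000, Br 1.001
×2: C 3.00, H 2.00, Br 2.00 → C3H2Br2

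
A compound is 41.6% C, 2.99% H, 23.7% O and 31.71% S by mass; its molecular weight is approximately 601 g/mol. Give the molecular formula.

C21H18O9S6

Assume 100 g: 41.6 g C, 2.99 g H, 23.7 g O, 31.71 g S.
n(C) = 41.6/12.01 = 3.464, n(H) = 2.99/1.008 = 2.966, n(O) = 23.7/16.00 = 1.481, n(S) = 31.71/32.07 = 0.9888
Divide by the smallest (0.9888 mol S): C 3.503, H 3.000, O 1.498, S 1.000
Scaling by 2: C 7.01, H 6.00, O 3.00, S 2.00 → C7H6O3S2
Empirical-formula mass = 202.26 g/mol
n = 601 / 202.26 = 2.97 ≈ 3
Molecular formula = (C7H6O3S2)×3 = C21H18O9S6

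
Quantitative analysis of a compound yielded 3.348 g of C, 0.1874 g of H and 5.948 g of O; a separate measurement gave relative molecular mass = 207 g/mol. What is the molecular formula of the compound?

C6H4O8

n(C) = 3.348/12.01 = 0.2788, n(H) = 0.1874/1.008 = 0.1859, n(O) = 5.948/16.00 = 0.3718
Divide by the smallest (0.1859 mol H): C 1.499, H 1.000, O 2.000
Scaling by 2: C 3.00, H 2.00, O 4.00 → C3H2O4
Empirical-formula mass = 102.05 g/mol
n = 207 / 102.05 = 2.03 ≈ 2
Molecular formula = (C3H2O4)×2 = C6H4O8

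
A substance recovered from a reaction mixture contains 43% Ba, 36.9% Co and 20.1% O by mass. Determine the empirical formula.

BaCo2O4

Assume 100 g: 43 g Ba, 36.9 g Co, 20.1 g O.
n(Ba) = 43/137.33 = 0.3131, n(Co) = 36.9/58.93 = 0.6262, n(O) = 20.1/16.00 = 1.256
Smallest is Ba at 0.3131 mol; normalising gives Ba 1.000, Co 2.000, O 4.012
→ BaCo2O4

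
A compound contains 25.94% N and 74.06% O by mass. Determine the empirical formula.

Assume 100 g: 25.94 g N, 74.06 g O.
n(N) = 25.94/14.01 = 1.852, n(O) = 74.06/16.00 = 4.629
Smallest is N at 1.852 mol; normalising gives N 1.000, O 2.500
×2: N 2.00, O 5.00 → N2O5

N2O5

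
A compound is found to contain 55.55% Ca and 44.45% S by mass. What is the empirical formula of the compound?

Assume 100 g: 55.55 g Ca, 44.45 g S.
n(Ca) = 55.55/40.08 = 1.386, n(S) = 44.45/32.07 = 1.386
Divide by the smallest (1.386 mol Ca): Ca 1.000, S 1.000
→ CaS

CaS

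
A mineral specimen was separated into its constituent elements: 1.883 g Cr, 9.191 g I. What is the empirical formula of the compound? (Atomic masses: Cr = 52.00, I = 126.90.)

Cr: 1.883 g ÷ 52.00 g/mol = 0.03621 mol
I: 9.191 g ÷ 126.90 g/mol = 0.07243 mol
Smallest is Cr at 0.03621 mol; normalising gives Cr 1.000, I 2.000
Ratio ≈ 1:2, so the empirical formula is CrI2

CrI2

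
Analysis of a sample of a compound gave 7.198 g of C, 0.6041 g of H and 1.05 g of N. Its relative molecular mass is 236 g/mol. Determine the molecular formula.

n(C) = 7.198/12.01 = 0.5993, n(H) = 0.6041/1.008 = 0.5993, n(N) = 1.05/14.01 = 0.07495
Divide by the smallest (0.07495 mol N): C 7.997, H 7.996, N 1.000
Ratio ≈ 8:8:1, so the empirical formula is C8H8N
Empirical-formula mass = 118.15 g/mol
n = 236 / 118.15 = 2.00 ≈ 2
Molecular formula = (C8H8N)×2 = C16H16N2

C16H16N2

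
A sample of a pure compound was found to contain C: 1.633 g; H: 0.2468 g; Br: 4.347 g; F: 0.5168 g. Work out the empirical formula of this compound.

C5H9Br2F

C: 1.633 g ÷ 12.01 g/mol = 0.136 mol
H: 0.2468 g ÷ 1.008 g/mol = 0.2448 mol
Br: 4.347 g ÷ 79.90 g/mol = 0.05441 mol
F: 0.5168 g ÷ 19.00 g/mol = 0.0272 mol
Ratios (÷ 0.0272): C 4.999, H 9.002, Br 2.000, F 1.000
→ C5H9Br2F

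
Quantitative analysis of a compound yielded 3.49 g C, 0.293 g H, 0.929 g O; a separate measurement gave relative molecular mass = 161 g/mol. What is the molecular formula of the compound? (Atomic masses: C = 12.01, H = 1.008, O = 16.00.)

C10H10O2

n(C) = 3.49/12.01 = 0.2906, n(H) = 0.293/1.008 = 0.2907, n(O) = 0.929/16.00 = 0.05806
Smallest is O at 0.05806 mol; normalising gives C 5.005, H 5.006, O 1.000
≈ 5:5:1 → C5H5O
Empirical-formula mass = 81.09 g/mol
n = 161 / 81.09 = 1.99 ≈ 2
Molecular formula = (C5H5O)×2 = C10H10O2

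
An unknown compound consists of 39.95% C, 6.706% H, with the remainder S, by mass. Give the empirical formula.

Assume 100 g: 39.95 g C, 6.706 g H, 53.344 g S.
C: 39.95 g ÷ 12.01 g/mol = 3.326 mol
H: 6.706 g ÷ 1.008 g/mol = 6.653 mol
S: 53.344 g ÷ 32.07 g/mol = 1.663 mol
Ratios (÷ 1.663): C 2.000, H 4.000, S 1.000
Ratio ≈ 2:4:1, so the empirical formula is C2H4S

C2H4S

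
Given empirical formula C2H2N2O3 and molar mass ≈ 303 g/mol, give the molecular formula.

Empirical-formula mass = 102.06 g/mol
n = 303 / 102.06 = 2.97 ≈ 3
Molecular formula = (C2H2N2O3)3 = C6H6N6O9

C6H6N6O9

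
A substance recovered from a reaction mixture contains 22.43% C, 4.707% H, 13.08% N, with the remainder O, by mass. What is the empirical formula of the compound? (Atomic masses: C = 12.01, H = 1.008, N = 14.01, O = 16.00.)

C2H5NO4

Assume 100 g: 22.43 g C, 4.707 g H, 13.08 g N, 59.783 g O.
n(C) = 22.43/12.01 = 1.868, n(H) = 4.707/1.008 = 4.67, n(N) = 13.08/14.01 = 0.9336, n(O) = 59.783/16.00 = 3.736
Divide by the smallest (0.9336 mol N): C 2.000, H 5.002, N 1.000, O 4.002
→ C2H5NO4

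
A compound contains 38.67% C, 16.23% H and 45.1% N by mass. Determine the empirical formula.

Assume 100 g: 38.67 g C, 16.23 g H, 45.1 g N.
C: 38.67 g ÷ 12.01 g/mol = 3.22 mol
H: 16.23 g ÷ 1.008 g/mol = 16.1 mol
N: 45.1 g ÷ 14.01 g/mol = 3.219 mol
Smallest is N at 3.219 mol; normalising gives C 1.000, H 5.002, N 1.000
≈ 1:5:1 → CH5N

CH5N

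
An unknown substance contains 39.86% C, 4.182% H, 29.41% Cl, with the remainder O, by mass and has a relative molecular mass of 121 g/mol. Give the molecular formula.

Assume 100 g: 39.86 g C, 4.182 g H, 29.41 g Cl, 26.548 g O.
C: 39.86 g ÷ 12.01 g/mol = 3.319 mol
H: 4.182 g ÷ 1.008 g/mol = 4.149 mol
Cl: 29.41 g ÷ 35.45 g/mol = 0.8296 mol
O: 26.548 g ÷ 16.00 g/mol = 1.659 mol
Smallest is Cl at 0.8296 mol; normalising gives C 4.001, H 5.001, Cl 1.000, O 2.000
Ratio ≈ 4:5:1:2, so the empirical formula is C4H5ClO2
Empirical-formula mass = 120.53 g/mol
n = 121 / 120.53 = 1.00 ≈ 1
Molecular formula = empirical formula = C4H5ClO2

C4H5ClO2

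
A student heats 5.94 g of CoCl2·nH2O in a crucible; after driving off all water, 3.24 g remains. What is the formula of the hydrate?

Mass of water lost = 5.94 − 3.24 = 2.7 g → 2.7 / 18.02 = 0.1498 mol H2O
Molar mass of CoCl2 = 129.83 g/mol → mol CoCl2 = 3.24 / 129.83 = 0.02496
n = 0.1498 / 0.02496 = 6.00 ≈ 6 → CoCl2·6H2O

CoCl2·6H2O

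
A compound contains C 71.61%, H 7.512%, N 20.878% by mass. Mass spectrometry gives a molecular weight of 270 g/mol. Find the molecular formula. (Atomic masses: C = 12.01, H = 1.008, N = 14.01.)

Assume 100 g: 71.61 g C, 7.512 g H, 20.878 g N.
n(C) = 71.61/12.01 = 5.963, n(H) = 7.512/1.008 = 7.452, n(N) = 20.878/14.01 = 1.49
Ratios (÷ 1.49): C 4.001, H 5.001, N 1.000
≈ 4:5:1 → C4H5N
Empirical-formula mass = 67.09 g/mol
n = 270 / 67.09 = 4.02 ≈ 4
Molecular formula = (C4H5N)×4 = C16H20N4

C16H20N4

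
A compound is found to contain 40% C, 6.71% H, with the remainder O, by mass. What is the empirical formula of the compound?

CH2O

Assume 100 g: 40 g C, 6.71 g H, 53.29 g O.
n(C) = 40/12.01 = 3.331, n(H) = 6.71/1.008 = 6.657, n(O) = 53.29/16.00 = 3.331
Ratios (÷ 3.331): C 1.000, H 1.999, O 1.000
→ CH2O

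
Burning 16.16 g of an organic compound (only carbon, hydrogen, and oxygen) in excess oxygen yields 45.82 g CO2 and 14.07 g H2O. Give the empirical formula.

mol C = 45.82 / 44.01 = 1.041; mass C = 1.041 × 12.01 = 12.50 g
mol H = 2 × (14.07 / 18.02) = 1.562; mass H = 1.562 × 1.008 = 1.574 g
mass O = 16.16 − (14.08) = 2.082 g → mol O = 0.1301
Divide by the smallest (0.1301 mol O): C 8.001, H 12.001, O 1.000
≈ 8:12:1 → C8H12O

C8H12O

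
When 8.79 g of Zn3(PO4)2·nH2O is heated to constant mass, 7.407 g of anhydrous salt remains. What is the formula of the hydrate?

Mass of water lost = 8.79 − 7.407 = 1.383 g → 1.383 / 18.02 = 0.07675 mol H2O
Molar mass of Zn3(PO4)2 = 386.08 g/mol → mol Zn3(PO4)2 = 7.407 / 386.08 = 0.01919
n = 0.07675 / 0.01919 = 4.00 ≈ 4 → Zn3(PO4)2·4H2O

Zn3(PO4)2·4H2O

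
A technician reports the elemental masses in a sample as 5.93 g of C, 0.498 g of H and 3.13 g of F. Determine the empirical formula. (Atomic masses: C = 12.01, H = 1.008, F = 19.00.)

C3H3F

n(C) = 5.93/12.01 = 0.4938, n(H) = 0.498/1.008 = 0.494, n(F) = 3.13/19.00 = 0.1647
Ratios (÷ 0.1647): C 2.997, H 2.999, F 1.000
Ratio ≈ 3:3:1, so the empirical formula is C3H3F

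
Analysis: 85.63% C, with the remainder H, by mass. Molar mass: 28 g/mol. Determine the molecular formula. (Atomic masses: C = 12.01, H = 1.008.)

Assume 100 g: 85.63 g C, 14.37 g H.
C: 85.63 g ÷ 12.01 g/mol = 7.13 mol
H: 14.37 g ÷ 1.008 g/mol = 14.26 mol
Ratios (÷ 7.13): C 1.000, H 1.999
≈ 1:2 → CH2
Empirical-formula mass = 14.03 g/mol
n = 28 / 14.03 = 2.00 ≈ 2
Molecular formula = (CH2)×2 = C2H4

C2H4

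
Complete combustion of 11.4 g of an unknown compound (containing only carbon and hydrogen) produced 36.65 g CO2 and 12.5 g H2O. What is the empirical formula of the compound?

mol C = 36.65 / 44.01 = 0.8328; mass C = 0.8328 × 12.01 = 10.00 g
mol H = 2 × (12.5 / 18.02) = 1.387; mass H = 1.387 × 1.008 = 1.398 g
Ratios (÷ 0.8328): C 1.000, H 1.666
×3: C 3.00, H 5.00 → C3H5

C3H5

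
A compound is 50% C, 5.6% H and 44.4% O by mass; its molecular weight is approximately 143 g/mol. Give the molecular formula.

C6H8O4

Assume 100 g: 50 g C, 5.6 g H, 44.4 g O.
C: 50 g ÷ 12.01 g/mol = 4.163 mol
H: 5.6 g ÷ 1.008 g/mol = 5.556 mol
O: 44.4 g ÷ 16.00 g/mol = 2.775 mol
Smallest is O at 2.775 mol; normalising gives C 1.500, H 2.002, O 1.000
Scaling by 2: C 3.00, H 4.00, O 2.00 → C3H4O2
Empirical-formula mass = 72.06 g/mol
n = 143 / 72.06 = 1.98 ≈ 2
Molecular formula = (C3H4O2)×2 = C6H8O4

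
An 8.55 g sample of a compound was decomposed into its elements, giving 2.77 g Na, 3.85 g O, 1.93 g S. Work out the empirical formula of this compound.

Na: 2.77 g ÷ 22.99 g/mol = 0.1205 mol
O: 3.85 g ÷ 16.00 g/mol = 0.2406 mol
S: 1.93 g ÷ 32.07 g/mol = 0.06018 mol
Smallest is S at 0.06018 mol; normalising gives Na 2.002, O 3.998, S 1.000
→ Na2O4S

Na2O4S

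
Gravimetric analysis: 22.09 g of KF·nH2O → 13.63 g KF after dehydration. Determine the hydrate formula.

KF·2H2O

Mass of water lost = 22.09 − 13.63 = 8.46 g → 8.46 / 18.02 = 0.4695 mol H2O
Molar mass of KF = 58.10 g/mol → mol KF = 13.63 / 58.10 = 0.2346
n = 0.4695 / 0.2346 = 2.00 ≈ 2 → KF·2H2O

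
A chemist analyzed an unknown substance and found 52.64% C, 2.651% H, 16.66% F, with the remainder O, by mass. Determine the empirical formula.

C5H3FO2

Assume 100 g: 52.64 g C, 2.651 g H, 16.66 g F, 28.049 g O.
C: 52.64 g ÷ 12.01 g/mol = 4.383 mol
H: 2.651 g ÷ 1.008 g/mol = 2.63 mol
F: 16.66 g ÷ 19.00 g/mol = 0.8768 mol
O: 28.049 g ÷ 16.00 g/mol = 1.753 mol
Smallest is F at 0.8768 mol; normalising gives C 4.999, H 2.999, F 1.000, O 1.999
Ratio ≈ 5:3:1:2, so the empirical formula is C5H3FO2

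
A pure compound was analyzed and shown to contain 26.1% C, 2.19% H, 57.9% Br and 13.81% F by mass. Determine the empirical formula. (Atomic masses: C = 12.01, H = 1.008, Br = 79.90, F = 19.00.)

Assume 100 g: 26.1 g C, 2.19 g H, 57.9 g Br, 13.81 g F.
Moles — C: 26.1 / 12.01 = 2.173 mol; H: 2.19 / 1.008 = 2.173 mol; Br: 57.9 / 79.90 = 0.7247 mol; F: 13.81 / 19.00 = 0.7268 mol
Smallest is Br at 0.7247 mol; normalising gives C 2.999, H 2.998, Br 1.000, F 1.003
Ratio ≈ 3:3:1:1, so the empirical formula is C3H3BrF

C3H3BrF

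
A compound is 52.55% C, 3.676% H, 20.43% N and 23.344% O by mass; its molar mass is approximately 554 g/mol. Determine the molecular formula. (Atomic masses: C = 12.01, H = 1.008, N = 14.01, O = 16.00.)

Assume 100 g: 52.55 g C, 3.676 g H, 20.43 g N, 23.344 g O.
C: 52.55 g ÷ 12.01 g/mol = 4.376 mol
H: 3.676 g ÷ 1.008 g/mol = 3.647 mol
N: 20.43 g ÷ 14.01 g/mol = 1.458 mol
O: 23.344 g ÷ 16.00 g/mol = 1.459 mol
Divide by the smallest (1.458 mol N): C 3.001, H 2.501, N 1.000, O 1.001
Scaling by 2: C 6.00, H 5.00, N 2.00, O 2.00 → C6H5N2O2
Empirical-formula mass = 137.12 g/mol
n = 554 / 137.12 = 4.04 ≈ 4
Molecular formula = (C6H5N2O2)×4 = C24H20N8O8

C24H20N8O8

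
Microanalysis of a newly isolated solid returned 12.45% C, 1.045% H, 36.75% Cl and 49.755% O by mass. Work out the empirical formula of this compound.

CHClO3

Assume 100 g: 12.45 g C, 1.045 g H, 36.75 g Cl, 49.755 g O.
C: 12.45 g ÷ 12.01 g/mol = 1.037 mol
H: 1.045 g ÷ 1.008 g/mol = 1.037 mol
Cl: 36.75 g ÷ 35.45 g/mol = 1.037 mol
O: 49.755 g ÷ 16.00 g/mol = 3.11 mol
Divide by the smallest (1.037 mol C): C 1.000, H 1.000, Cl 1.000, O 3.000
Ratio ≈ 1:1:1:3, so the empirical formula is CHClO3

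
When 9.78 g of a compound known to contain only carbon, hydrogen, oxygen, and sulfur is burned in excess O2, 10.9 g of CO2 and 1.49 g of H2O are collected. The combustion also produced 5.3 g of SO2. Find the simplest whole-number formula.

mol C = 10.9 / 44.01 = 0.2477; mass C = 0.2477 × 12.01 = 2.975 g
mol H = 2 × (1.49 / 18.02) = 0.1654; mass H = 0.1654 × 1.008 = 0.1667 g
mol S = 5.3 / 64.07 = 0.08272; mass S = 2.653 g
mass O = 9.78 − (5.794) = 3.986 g → mol O = 0.2491
Divide by the smallest (0.08272 mol S): C 2.994, H 1.999, O 3.012, S 1.000
Ratio ≈ 3:2:3:1, so the empirical formula is C3H2O3S

C3H2O3S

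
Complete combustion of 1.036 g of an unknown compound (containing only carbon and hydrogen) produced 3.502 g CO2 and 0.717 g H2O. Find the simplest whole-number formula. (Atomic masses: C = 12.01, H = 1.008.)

CH

mol C = 3.502 / 44.01 = 0.07957; mass C = 0.07957 × 12.01 = 0.9557 g
mol H = 2 × (0.717 / 18.02) = 0.07958; mass H = 0.07958 × 1.008 = 0.08021 g
Divide by the smallest (0.07957 mol C): C 1.000, H 1.000
≈ 1:1 → CH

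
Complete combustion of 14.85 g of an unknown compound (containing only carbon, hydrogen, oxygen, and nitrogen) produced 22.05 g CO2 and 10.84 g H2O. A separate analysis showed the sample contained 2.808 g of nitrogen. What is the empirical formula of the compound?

C5H12N2O3

mol C = 22.05 / 44.01 = 0.5010; mass C = 0.5010 × 12.01 = 6.017 g
mol H = 2 × (10.84 / 18.02) = 1.203; mass H = 1.203 × 1.008 = 1.213 g
mol N = 2.808 / 14.01 = 0.2004
mass O = 14.85 − (10.04) = 4.812 g → mol O = 0.3007
Smallest is N at 0.2004 mol; normalising gives C 2.500, H 6.003, N 1.000, O 1.501
Scaling by 2: C 5.00, H 12.01, N 2.00, O 3.00 → C5H12N2O3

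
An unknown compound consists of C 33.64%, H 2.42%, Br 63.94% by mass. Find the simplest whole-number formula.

Assume 100 g: 33.64 g C, 2.42 g H, 63.94 g Br.
n(C) = 33.64/12.01 = 2.801, n(H) = 2.42/1.008 = 2.401, n(Br) = 63.94/79.90 = 0.8003
Ratios (÷ 0.8003): C 3.500, H 3.000, Br 1.000
Scaling by 2: C 7.00, H 6.00, Br 2.00 → C7H6Br2

C7H6Br2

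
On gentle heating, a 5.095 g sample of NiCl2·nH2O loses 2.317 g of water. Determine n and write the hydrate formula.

Mass of anhydrous NiCl2 = 5.095 − 2.317 = 2.778 g
mol H2O = 2.317 / 18.02 = 0.1286
Molar mass of NiCl2 = 129.59 g/mol → mol NiCl2 = 2.778 / 129.59 = 0.02144
n = 0.1286 / 0.02144 = 6.00 ≈ 6 → NiCl2·6H2O

NiCl2·6H2O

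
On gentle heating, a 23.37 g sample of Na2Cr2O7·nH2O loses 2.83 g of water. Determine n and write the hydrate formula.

Mass of anhydrous Na2Cr2O7 = 23.37 − 2.83 = 20.54 g
mol H2O = 2.83 / 18.02 = 0.157
Molar mass of Na2Cr2O7 = 261.98 g/mol → mol Na2Cr2O7 = 20.54 / 261.98 = 0.0784
n = 0.157 / 0.0784 = 2.00 ≈ 2 → Na2Cr2O7·2H2O

Na2Cr2O7·2H2O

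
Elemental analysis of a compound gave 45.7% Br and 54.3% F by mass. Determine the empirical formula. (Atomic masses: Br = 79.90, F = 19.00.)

BrF5

Assume 100 g: 45.7 g Br, 54.3 g F.
Moles — Br: 45.7 / 79.90 = 0.572 mol; F: 54.3 / 19.00 = 2.858 mol
Ratios (÷ 0.572): Br 1.000, F 4.997
≈ 1:5 → BrF5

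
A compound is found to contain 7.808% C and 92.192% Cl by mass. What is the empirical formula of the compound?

CCl4

Assume 100 g: 7.808 g C, 92.192 g Cl.
Moles — C: 7.808 / 12.01 = 0.6501 mol; Cl: 92.192 / 35.45 = 2.601 mol
Smallest is C at 0.6501 mol; normalising gives C 1.000, Cl 4.000
Ratio ≈ 1:4, so the empirical formula is CCl4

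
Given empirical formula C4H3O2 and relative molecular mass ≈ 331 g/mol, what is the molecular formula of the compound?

C16H12O8

Empirical-formula mass = 83.06 g/mol
n = 331 / 83.06 = 3.98 ≈ 4
Molecular formula = (C4H3O2)4 = C16H12O8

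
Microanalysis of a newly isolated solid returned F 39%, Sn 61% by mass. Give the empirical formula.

F4Sn

Assume 100 g: 39 g F, 61 g Sn.
n(F) = 39/19.00 = 2.053, n(Sn) = 61/118.71 = 0.5139
Ratios (÷ 0.5139): F 3.995, Sn 1.000
Ratio ≈ 4:1, so the empirical formula is F4Sn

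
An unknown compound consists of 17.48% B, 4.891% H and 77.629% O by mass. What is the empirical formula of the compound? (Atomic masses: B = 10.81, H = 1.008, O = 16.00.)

BH3O3

Assume 100 g: 17.48 g B, 4.891 g H, 77.629 g O.
n(B) = 17.48/10.81 = 1.617, n(H) = 4.891/1.008 = 4.852, n(O) = 77.629/16.00 = 4.852
Divide by the smallest (1.617 mol B): B 1.000, H 3.001, O 3.000
Ratio ≈ 1:3:3, so the empirical formula is BH3O3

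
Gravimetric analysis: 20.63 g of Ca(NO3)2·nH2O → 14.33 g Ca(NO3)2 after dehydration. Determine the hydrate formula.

Mass of water lost = 20.63 − 14.33 = 6.3 g → 6.3 / 18.02 = 0.3496 mol H2O
Molar mass of Ca(NO3)2 = 164.10 g/mol → mol Ca(NO3)2 = 14.33 / 164.10 = 0.08732
n = 0.3496 / 0.08732 = 4.00 ≈ 4 → Ca(NO3)2·4H2O

Ca(NO3)2·4H2O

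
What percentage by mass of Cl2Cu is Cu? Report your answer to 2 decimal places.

Molar mass = 2(35.45) + 1(63.55) = 134.450 g/mol
Mass of Cu per mole = 1 × 63.55 = 63.550 g
% Cu = 63.550 / 134.450 × 100 = 47.27%

47.27%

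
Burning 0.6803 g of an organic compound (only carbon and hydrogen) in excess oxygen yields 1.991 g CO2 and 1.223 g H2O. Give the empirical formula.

CH3

mol C = 1.991 / 44.01 = 0.04524; mass C = 0.04524 × 12.01 = 0.5433 g
mol H = 2 × (1.223 / 18.02) = 0.1357; mass H = 0.1357 × 1.008 = 0.1368 g
Smallest is C at 0.04524 mol; normalising gives C 1.000, H 3.000
→ CH3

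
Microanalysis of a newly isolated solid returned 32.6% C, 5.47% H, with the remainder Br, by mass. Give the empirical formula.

C7H14Br2

Assume 100 g: 32.6 g C, 5.47 g H, 61.93 g Br.
n(C) = 32.6/12.01 = 2.714, n(H) = 5.47/1.008 = 5.427, n(Br) = 61.93/79.90 = 0.7751
Divide by the smallest (0.7751 mol Br): C 3.502, H 7.001, Br 1.000
×2: C 7.00, H 14.00, Br 2.00 → C7H14Br2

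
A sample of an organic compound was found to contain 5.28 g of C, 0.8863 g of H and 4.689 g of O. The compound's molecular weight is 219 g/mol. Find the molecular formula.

C9H18O6

n(C) = 5.28/12.01 = 0.4396, n(H) = 0.8863/1.008 = 0.8793, n(O) = 4.689/16.00 = 0.2931
Smallest is O at 0.2931 mol; normalising gives C 1.500, H 3.000, O 1.000
Scaling by 2: C 3.00, H 6.00, O 2.00 → C3H6O2
Empirical-formula mass = 74.08 g/mol
n = 219 / 74.08 = 2.96 ≈ 3
Molecular formula = (C3H6O2)×3 = C9H18O6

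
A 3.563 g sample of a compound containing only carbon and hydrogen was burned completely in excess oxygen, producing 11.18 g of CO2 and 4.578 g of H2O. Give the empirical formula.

CH2

mol C = 11.18 / 44.01 = 0.2540; mass C = 0.2540 × 12.01 = 3.051 g
mol H = 2 × (4.578 / 18.02) = 0.5081; mass H = 0.5081 × 1.008 = 0.5122 g
Ratios (÷ 0.254): C 1.000, H 2.000
→ CH2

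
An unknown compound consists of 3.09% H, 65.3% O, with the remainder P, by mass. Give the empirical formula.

H3O4P

Assume 100 g: 3.09 g H, 65.3 g O, 31.61 g P.
H: 3.09 g ÷ 1.008 g/mol = 3.065 mol
O: 65.3 g ÷ 16.00 g/mol = 4.081 mol
P: 31.61 g ÷ 30.97 g/mol = 1.021 mol
Divide by the smallest (1.021 mol P): H 3.003, O 3.999, P 1.000
≈ 3:4:1 → H3O4P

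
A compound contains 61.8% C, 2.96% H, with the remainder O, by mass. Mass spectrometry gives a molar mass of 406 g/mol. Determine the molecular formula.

C21H12O9

Assume 100 g: 61.8 g C, 2.96 g H, 35.24 g O.
Moles — C: 61.8 / 12.01 = 5.146 mol; H: 2.96 / 1.008 = 2.937 mol; O: 35.24 / 16.00 = 2.203 mol
Ratios (÷ 2.203): C 2.336, H 1.333, O 1.000
Scaling by 3: C 7.01, H 4.00, O 3.00 → C7H4O3
Empirical-formula mass = 136.10 g/mol
n = 406 / 136.10 = 2.98 ≈ 3
Molecular formula = (C7H4O3)×3 = C21H12O9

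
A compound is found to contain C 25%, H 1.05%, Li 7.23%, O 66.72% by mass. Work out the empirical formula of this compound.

C2HLiO4

Assume 100 g: 25 g C, 1.05 g H, 7.23 g Li, 66.72 g O.
Moles — C: 25 / 12.01 = 2.082 mol; H: 1.05 / 1.008 = 1.042 mol; Li: 7.23 / 6.94 = 1.042 mol; O: 66.72 / 16.00 = 4.17 mol
Ratios (÷ 1.042): C 1.998, H 1.000, Li 1.000, O 4.003
Ratio ≈ 2:1:1:4, so the empirical formula is C2HLiO4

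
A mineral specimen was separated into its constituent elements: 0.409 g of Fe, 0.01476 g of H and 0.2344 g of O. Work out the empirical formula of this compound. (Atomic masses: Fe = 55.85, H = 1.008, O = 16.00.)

Fe: 0.409 g ÷ 55.85 g/mol = 0.007323 mol
H: 0.01476 g ÷ 1.008 g/mol = 0.01464 mol
O: 0.2344 g ÷ 16.00 g/mol = 0.01465 mol
Ratios (÷ 0.007323): Fe 1.000, H 2.000, O 2.000
≈ 1:2:2 → FeH2O2

FeH2O2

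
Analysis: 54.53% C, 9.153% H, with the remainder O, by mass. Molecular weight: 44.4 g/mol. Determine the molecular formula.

Assume 100 g: 54.53 g C, 9.153 g H, 36.317 g O.
C: 54.53 g ÷ 12.01 g/mol = 4.54 mol
H: 9.153 g ÷ 1.008 g/mol = 9.08 mol
O: 36.317 g ÷ 16.00 g/mol = 2.27 mol
Divide by the smallest (2.27 mol O): C 2.000, H 4.000, O 1.000
≈ 2:4:1 → C2H4O
Empirical-formula mass = 44.05 g/mol
n = 44.4 / 44.05 = 1.01 ≈ 1
Molecular formula = empirical formula = C2H4O

C2H4O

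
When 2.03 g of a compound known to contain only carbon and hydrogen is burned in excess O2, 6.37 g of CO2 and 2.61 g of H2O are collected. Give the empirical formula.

mol C = 6.37 / 44.01 = 0.1447; mass C = 0.1447 × 12.01 = 1.738 g
mol H = 2 × (2.61 / 18.02) = 0.2897; mass H = 0.2897 × 1.008 = 0.2920 g
Smallest is C at 0.1447 mol; normalising gives C 1.000, H 2.001
≈ 1:2 → CH2

CH2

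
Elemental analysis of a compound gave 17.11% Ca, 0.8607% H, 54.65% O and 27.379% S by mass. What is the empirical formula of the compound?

CaH2O8S2

Assume 100 g: 17.11 g Ca, 0.8607 g H, 54.65 g O, 27.379 g S.
Ca: 17.11 g ÷ 40.08 g/mol = 0.4269 mol
H: 0.8607 g ÷ 1.008 g/mol = 0.8539 mol
O: 54.65 g ÷ 16.00 g/mol = 3.416 mol
S: 27.379 g ÷ 32.07 g/mol = 0.8537 mol
Smallest is Ca at 0.4269 mol; normalising gives Ca 1.000, H 2.000, O 8.001, S 2.000
Ratio ≈ 1:2:8:2, so the empirical formula is CaH2O8S2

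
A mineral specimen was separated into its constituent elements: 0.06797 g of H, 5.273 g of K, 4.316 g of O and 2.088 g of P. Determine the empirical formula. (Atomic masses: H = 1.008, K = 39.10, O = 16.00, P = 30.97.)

HK2O4P

n(H) = 0.06797/1.008 = 0.06743, n(K) = 5.273/39.10 = 0.1349, n(O) = 4.316/16.00 = 0.2697, n(P) = 2.088/30.97 = 0.06742
Ratios (÷ 0.06742): H 1.000, K 2.000, O 4.001, P 1.000
≈ 1:2:4:1 → HK2O4P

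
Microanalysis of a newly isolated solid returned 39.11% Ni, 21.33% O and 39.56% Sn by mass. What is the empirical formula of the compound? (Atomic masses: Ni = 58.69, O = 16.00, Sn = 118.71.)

Ni2O4Sn

Assume 100 g: 39.11 g Ni, 21.33 g O, 39.56 g Sn.
Moles — Ni: 39.11 / 58.69 = 0.6664 mol; O: 21.33 / 16.00 = 1.333 mol; Sn: 39.56 / 118.71 = 0.3332 mol
Smallest is Sn at 0.3332 mol; normalising gives Ni 2.000, O 4.000, Sn 1.000
≈ 2:4:1 → Ni2O4Sn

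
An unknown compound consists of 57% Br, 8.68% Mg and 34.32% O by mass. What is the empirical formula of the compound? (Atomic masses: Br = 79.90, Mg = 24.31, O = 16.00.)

Br2MgO6

Assume 100 g: 57 g Br, 8.68 g Mg, 34.32 g O.
n(Br) = 57/79.90 = 0.7134, n(Mg) = 8.68/24.31 = 0.3571, n(O) = 34.32/16.00 = 2.145
Divide by the smallest (0.3571 mol Mg): Br 1.998, Mg 1.000, O 6.007
→ Br2MgO6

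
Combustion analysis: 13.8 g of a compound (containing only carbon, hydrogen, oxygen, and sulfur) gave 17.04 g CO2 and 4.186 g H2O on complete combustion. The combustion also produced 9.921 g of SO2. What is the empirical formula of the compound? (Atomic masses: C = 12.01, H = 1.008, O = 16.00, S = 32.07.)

C5H6O3S2

mol C = 17.04 / 44.01 = 0.3872; mass C = 0.3872 × 12.01 = 4.650 g
mol H = 2 × (4.186 / 18.02) = 0.4646; mass H = 0.4646 × 1.008 = 0.4683 g
mol S = 9.921 / 64.07 = 0.1548; mass S = 4.966 g
mass O = 13.8 − (10.08) = 3.716 g → mol O = 0.2322
Ratios (÷ 0.1548): C 2.500, H 3.000, O 1.500, S 1.000
×2: C 5.00, H 6.00, O 3.00, S 2.00 → C5H6O3S2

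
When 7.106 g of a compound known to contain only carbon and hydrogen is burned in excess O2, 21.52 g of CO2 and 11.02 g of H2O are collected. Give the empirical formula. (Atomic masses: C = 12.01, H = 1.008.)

mol C = 21.52 / 44.01 = 0.4890; mass C = 0.4890 × 12.01 = 5.873 g
mol H = 2 × (11.02 / 18.02) = 1.223; mass H = 1.223 × 1.008 = 1.233 g
Smallest is C at 0.489 mol; normalising gives C 1.000, H 2.501
Multiply by 2: C 2.00, H 5.00 → C2H5

C2H5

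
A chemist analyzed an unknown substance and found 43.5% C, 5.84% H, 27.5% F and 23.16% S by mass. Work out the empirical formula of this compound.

C5H8F2S

Assume 100 g: 43.5 g C, 5.84 g H, 27.5 g F, 23.16 g S.
n(C) = 43.5/12.01 = 3.622, n(H) = 5.84/1.008 = 5.794, n(F) = 27.5/19.00 = 1.447, n(S) = 23.16/32.07 = 0.7222
Smallest is S at 0.7222 mol; normalising gives C 5.015, H 8.023, F 2.004, S 1.000
≈ 5:8:2:1 → C5H8F2S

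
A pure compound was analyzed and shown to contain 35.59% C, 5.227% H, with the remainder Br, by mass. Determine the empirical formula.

Assume 100 g: 35.59 g C, 5.227 g H, 59.183 g Br.
n(C) = 35.59/12.01 = 2.963, n(H) = 5.227/1.008 = 5.186, n(Br) = 59.183/79.90 = 0.7407
Ratios (÷ 0.7407): C 4.001, H 7.001, Br 1.000
→ C4H7Br

C4H7Br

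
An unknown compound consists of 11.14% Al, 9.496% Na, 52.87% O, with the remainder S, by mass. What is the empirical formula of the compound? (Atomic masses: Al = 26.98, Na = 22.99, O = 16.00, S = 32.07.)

AlNaO8S2

Assume 100 g: 11.14 g Al, 9.496 g Na, 52.87 g O, 26.494 g S.
Al: 11.14 g ÷ 26.98 g/mol = 0.4129 mol
Na: 9.496 g ÷ 22.99 g/mol = 0.413 mol
O: 52.87 g ÷ 16.00 g/mol = 3.304 mol
S: 26.494 g ÷ 32.07 g/mol = 0.8261 mol
Ratios (÷ 0.4129): Al 1.000, Na 1.000, O 8.003, S 2.001
Ratio ≈ 1:1:8:2, so the empirical formula is AlNaO8S2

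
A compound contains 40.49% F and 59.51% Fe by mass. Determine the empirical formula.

Assume 100 g: 40.49 g F, 59.51 g Fe.
n(F) = 40.49/19.00 = 2.131, n(Fe) = 59.51/55.85 = 1.066
Ratios (÷ 1.066): F 2.000, Fe 1.000
→ F2Fe

F2Fe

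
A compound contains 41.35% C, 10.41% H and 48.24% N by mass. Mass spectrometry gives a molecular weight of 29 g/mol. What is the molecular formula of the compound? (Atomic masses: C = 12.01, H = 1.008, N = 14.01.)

Assume 100 g: 41.35 g C, 10.41 g H, 48.24 g N.
Moles — C: 41.35 / 12.01 = 3.443 mol; H: 10.41 / 1.008 = 10.33 mol; N: 48.24 / 14.01 = 3.443 mol
Divide by the smallest (3.443 mol C): C 1.000, H 3.000, N 1.000
Ratio ≈ 1:3:1, so the empirical formula is CH3N
Empirical-formula mass = 29.04 g/mol
n = 29 / 29.04 = 1.00 ≈ 1
Molecular formula = empirical formula = CH3N

CH3N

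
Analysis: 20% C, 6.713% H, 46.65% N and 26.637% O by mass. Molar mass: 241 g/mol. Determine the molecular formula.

Assume 100 g: 20 g C, 6.713 g H, 46.65 g N, 26.637 g O.
Moles — C: 20 / 12.01 = 1.665 mol; H: 6.713 / 1.008 = 6.66 mol; N: 46.65 / 14.01 = 3.33 mol; O: 26.637 / 16.00 = 1.665 mol
Smallest is O at 1.665 mol; normalising gives C 1.000, H 4.000, N 2.000, O 1.000
≈ 1:4:2:1 → CH4N2O
Empirical-formula mass = 60.06 g/mol
n = 241 / 60.06 = 4.01 ≈ 4
Molecular formula = (CH4N2O)×4 = C4H16N8O4

C4H16N8O4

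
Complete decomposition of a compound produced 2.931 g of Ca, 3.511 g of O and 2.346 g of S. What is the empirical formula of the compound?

Ca: 2.931 g ÷ 40.08 g/mol = 0.07313 mol
O: 3.511 g ÷ 16.00 g/mol = 0.2194 mol
S: 2.346 g ÷ 32.07 g/mol = 0.07315 mol
Ratios (÷ 0.07313): Ca 1.000, O 3.001, S 1.000
Ratio ≈ 1:3:1, so the empirical formula is CaO3S

CaO3S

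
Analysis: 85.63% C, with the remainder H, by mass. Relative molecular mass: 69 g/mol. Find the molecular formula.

C5H10

Assume 100 g: 85.63 g C, 14.37 g H.
n(C) = 85.63/12.01 = 7.13, n(H) = 14.37/1.008 = 14.26
Ratios (÷ 7.13): C 1.000, H 1.999
≈ 1:2 → CH2
Empirical-formula mass = 14.03 g/mol
n = 69 / 14.03 = 4.92 ≈ 5
Molecular formula = (CH2)×5 = C5H10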